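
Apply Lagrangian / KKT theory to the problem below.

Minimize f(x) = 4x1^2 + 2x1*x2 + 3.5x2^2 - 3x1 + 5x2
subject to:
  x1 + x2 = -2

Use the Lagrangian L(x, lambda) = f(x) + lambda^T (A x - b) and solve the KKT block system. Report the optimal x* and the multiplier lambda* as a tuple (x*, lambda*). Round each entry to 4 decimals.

Form the Lagrangian:
  L(x, lambda) = (1/2) x^T Q x + c^T x + lambda^T (A x - b)
Stationarity (grad_x L = 0): Q x + c + A^T lambda = 0.
Primal feasibility: A x = b.

This gives the KKT block system:
  [ Q   A^T ] [ x     ]   [-c ]
  [ A    0  ] [ lambda ] = [ b ]

Solving the linear system:
  x*      = (-0.1818, -1.8182)
  lambda* = (8.0909)
  f(x*)   = 3.8182

x* = (-0.1818, -1.8182), lambda* = (8.0909)


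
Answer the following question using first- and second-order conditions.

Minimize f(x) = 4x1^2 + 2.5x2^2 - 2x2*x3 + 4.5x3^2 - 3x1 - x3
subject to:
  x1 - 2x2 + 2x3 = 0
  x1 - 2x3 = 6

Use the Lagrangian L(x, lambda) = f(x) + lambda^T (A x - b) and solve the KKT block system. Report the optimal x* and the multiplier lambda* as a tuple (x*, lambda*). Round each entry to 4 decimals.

Form the Lagrangian:
  L(x, lambda) = (1/2) x^T Q x + c^T x + lambda^T (A x - b)
Stationarity (grad_x L = 0): Q x + c + A^T lambda = 0.
Primal feasibility: A x = b.

This gives the KKT block system:
  [ Q   A^T ] [ x     ]   [-c ]
  [ A    0  ] [ lambda ] = [ b ]

Solving the linear system:
  x*      = (1.7358, -1.2642, -2.1321)
  lambda* = (-1.0283, -9.8585)
  f(x*)   = 28.0377

x* = (1.7358, -1.2642, -2.1321), lambda* = (-1.0283, -9.8585)


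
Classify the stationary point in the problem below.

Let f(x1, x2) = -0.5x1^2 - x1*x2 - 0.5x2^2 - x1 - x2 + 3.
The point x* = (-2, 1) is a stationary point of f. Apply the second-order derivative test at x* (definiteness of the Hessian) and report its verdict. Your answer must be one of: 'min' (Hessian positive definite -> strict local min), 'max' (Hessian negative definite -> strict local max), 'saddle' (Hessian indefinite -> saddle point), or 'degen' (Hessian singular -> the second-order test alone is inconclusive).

Compute the Hessian H = grad^2 f:
  H = [[-1, -1], [-1, -1]]
Verify stationarity: grad f(x*) = H x* + g = (0, 0).
Eigenvalues of H: -2, 0.
H has a zero eigenvalue (singular; negative semidefinite but not definite), so H is neither positive definite, negative definite, nor indefinite. The second-order test alone is inconclusive -> degen.
(Indeed, f is constant along the null direction of H through x*, so x* is not a strict local extremum.)

degen


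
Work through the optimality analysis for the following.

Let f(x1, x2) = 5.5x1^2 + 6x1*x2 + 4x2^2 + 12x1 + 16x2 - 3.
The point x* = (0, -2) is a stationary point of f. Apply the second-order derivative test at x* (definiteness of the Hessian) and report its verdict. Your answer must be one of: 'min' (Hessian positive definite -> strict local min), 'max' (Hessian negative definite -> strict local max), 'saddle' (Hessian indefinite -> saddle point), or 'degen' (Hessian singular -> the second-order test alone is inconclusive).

Compute the Hessian H = grad^2 f:
  H = [[11, 6], [6, 8]]
Verify stationarity: grad f(x*) = H x* + g = (0, 0).
Eigenvalues of H: 3.3153, 15.6847.
Both eigenvalues > 0, so H is positive definite -> x* is a strict local min.

min


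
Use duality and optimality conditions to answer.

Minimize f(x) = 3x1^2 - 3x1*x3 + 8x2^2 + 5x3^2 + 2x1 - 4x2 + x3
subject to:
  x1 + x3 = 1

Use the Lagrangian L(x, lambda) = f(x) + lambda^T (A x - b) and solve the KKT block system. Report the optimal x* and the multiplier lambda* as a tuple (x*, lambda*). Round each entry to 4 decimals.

Form the Lagrangian:
  L(x, lambda) = (1/2) x^T Q x + c^T x + lambda^T (A x - b)
Stationarity (grad_x L = 0): Q x + c + A^T lambda = 0.
Primal feasibility: A x = b.

This gives the KKT block system:
  [ Q   A^T ] [ x     ]   [-c ]
  [ A    0  ] [ lambda ] = [ b ]

Solving the linear system:
  x*      = (0.5455, 0.25, 0.4545)
  lambda* = (-3.9091)
  f(x*)   = 2.2273

x* = (0.5455, 0.25, 0.4545), lambda* = (-3.9091)


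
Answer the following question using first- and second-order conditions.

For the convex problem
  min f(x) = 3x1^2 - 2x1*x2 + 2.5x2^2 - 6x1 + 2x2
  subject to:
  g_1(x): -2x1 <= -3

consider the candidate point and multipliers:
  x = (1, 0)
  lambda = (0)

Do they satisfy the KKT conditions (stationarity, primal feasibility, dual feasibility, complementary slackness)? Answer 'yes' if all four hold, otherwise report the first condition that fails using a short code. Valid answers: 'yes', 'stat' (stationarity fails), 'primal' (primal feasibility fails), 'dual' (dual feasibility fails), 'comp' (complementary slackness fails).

Gradient of f: grad f(x) = Q x + c = (0, 0)
Constraint values g_i(x) = a_i^T x - b_i:
  g_1((1, 0)) = 1
Stationarity residual: grad f(x) + sum_i lambda_i a_i = (0, 0)
  -> stationarity OK
Primal feasibility (all g_i <= 0): FAILS
Dual feasibility (all lambda_i >= 0): OK
Complementary slackness (lambda_i * g_i(x) = 0 for all i): OK

Verdict: the first failing condition is primal_feasibility -> primal.

primal


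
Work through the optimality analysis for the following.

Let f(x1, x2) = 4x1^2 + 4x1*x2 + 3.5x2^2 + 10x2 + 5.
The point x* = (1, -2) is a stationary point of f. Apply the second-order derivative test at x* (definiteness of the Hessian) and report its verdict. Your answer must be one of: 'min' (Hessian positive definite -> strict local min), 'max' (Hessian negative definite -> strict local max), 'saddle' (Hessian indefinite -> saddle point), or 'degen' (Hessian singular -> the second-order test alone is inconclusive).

Compute the Hessian H = grad^2 f:
  H = [[8, 4], [4, 7]]
Verify stationarity: grad f(x*) = H x* + g = (0, 0).
Eigenvalues of H: 3.4689, 11.5311.
Both eigenvalues > 0, so H is positive definite -> x* is a strict local min.

min


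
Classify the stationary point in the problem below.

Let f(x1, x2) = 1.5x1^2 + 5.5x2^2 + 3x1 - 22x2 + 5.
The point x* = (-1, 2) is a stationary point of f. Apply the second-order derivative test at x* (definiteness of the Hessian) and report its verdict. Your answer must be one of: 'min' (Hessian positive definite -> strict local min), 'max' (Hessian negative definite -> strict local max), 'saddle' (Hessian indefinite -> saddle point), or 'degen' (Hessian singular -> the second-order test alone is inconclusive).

Compute the Hessian H = grad^2 f:
  H = [[3, 0], [0, 11]]
Verify stationarity: grad f(x*) = H x* + g = (0, 0).
Eigenvalues of H: 3, 11.
Both eigenvalues > 0, so H is positive definite -> x* is a strict local min.

min


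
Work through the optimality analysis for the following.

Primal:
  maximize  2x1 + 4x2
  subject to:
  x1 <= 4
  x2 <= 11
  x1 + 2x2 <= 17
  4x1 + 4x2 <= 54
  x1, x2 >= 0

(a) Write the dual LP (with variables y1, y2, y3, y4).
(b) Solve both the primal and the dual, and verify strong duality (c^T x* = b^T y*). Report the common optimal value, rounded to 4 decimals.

The standard primal-dual pair for 'max c^T x s.t. A x <= b, x >= 0' is:
  Dual:  min b^T y  s.t.  A^T y >= c,  y >= 0.

So the dual LP is:
  minimize  4y1 + 11y2 + 17y3 + 54y4
  subject to:
    y1 + y3 + 4y4 >= 2
    y2 + 2y3 + 4y4 >= 4
    y1, y2, y3, y4 >= 0

Solving the primal: x* = (0, 8.5).
  primal value c^T x* = 34.
Solving the dual: y* = (0, 0, 2, 0).
  dual value b^T y* = 34.
Strong duality: c^T x* = b^T y*. Confirmed.

34


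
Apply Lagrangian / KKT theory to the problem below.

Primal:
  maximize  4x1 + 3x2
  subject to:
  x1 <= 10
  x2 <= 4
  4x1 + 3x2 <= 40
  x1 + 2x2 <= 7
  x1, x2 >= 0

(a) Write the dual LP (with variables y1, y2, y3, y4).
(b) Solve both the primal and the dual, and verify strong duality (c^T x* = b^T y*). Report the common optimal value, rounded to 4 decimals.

The standard primal-dual pair for 'max c^T x s.t. A x <= b, x >= 0' is:
  Dual:  min b^T y  s.t.  A^T y >= c,  y >= 0.

So the dual LP is:
  minimize  10y1 + 4y2 + 40y3 + 7y4
  subject to:
    y1 + 4y3 + y4 >= 4
    y2 + 3y3 + 2y4 >= 3
    y1, y2, y3, y4 >= 0

Solving the primal: x* = (7, 0).
  primal value c^T x* = 28.
Solving the dual: y* = (0, 0, 0, 4).
  dual value b^T y* = 28.
Strong duality: c^T x* = b^T y*. Confirmed.

28


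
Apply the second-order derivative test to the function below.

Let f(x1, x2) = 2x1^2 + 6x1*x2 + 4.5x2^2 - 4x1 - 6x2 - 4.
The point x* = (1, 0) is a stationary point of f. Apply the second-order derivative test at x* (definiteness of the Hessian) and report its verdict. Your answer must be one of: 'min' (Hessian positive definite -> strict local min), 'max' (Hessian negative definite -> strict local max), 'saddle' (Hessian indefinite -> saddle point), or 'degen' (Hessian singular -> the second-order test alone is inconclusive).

Compute the Hessian H = grad^2 f:
  H = [[4, 6], [6, 9]]
Verify stationarity: grad f(x*) = H x* + g = (0, 0).
Eigenvalues of H: 0, 13.
H has a zero eigenvalue (singular; positive semidefinite but not definite), so H is neither positive definite, negative definite, nor indefinite. The second-order test alone is inconclusive -> degen.
(Indeed, f is constant along the null direction of H through x*, so x* is not a strict local extremum.)

degen


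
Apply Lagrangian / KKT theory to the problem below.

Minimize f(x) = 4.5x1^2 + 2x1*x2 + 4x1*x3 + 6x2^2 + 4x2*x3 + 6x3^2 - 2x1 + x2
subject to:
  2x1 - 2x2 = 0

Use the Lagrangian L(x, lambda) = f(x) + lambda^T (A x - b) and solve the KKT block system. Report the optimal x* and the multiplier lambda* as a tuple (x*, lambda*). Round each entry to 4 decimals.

Form the Lagrangian:
  L(x, lambda) = (1/2) x^T Q x + c^T x + lambda^T (A x - b)
Stationarity (grad_x L = 0): Q x + c + A^T lambda = 0.
Primal feasibility: A x = b.

This gives the KKT block system:
  [ Q   A^T ] [ x     ]   [-c ]
  [ A    0  ] [ lambda ] = [ b ]

Solving the linear system:
  x*      = (0.0508, 0.0508, -0.0339)
  lambda* = (0.7881)
  f(x*)   = -0.0254

x* = (0.0508, 0.0508, -0.0339), lambda* = (0.7881)


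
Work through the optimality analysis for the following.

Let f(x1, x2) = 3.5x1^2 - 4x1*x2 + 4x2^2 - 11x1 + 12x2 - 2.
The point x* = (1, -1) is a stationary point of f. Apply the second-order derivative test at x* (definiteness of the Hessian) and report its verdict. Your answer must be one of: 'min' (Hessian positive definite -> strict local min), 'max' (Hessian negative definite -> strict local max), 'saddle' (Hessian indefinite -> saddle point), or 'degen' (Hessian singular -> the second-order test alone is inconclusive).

Compute the Hessian H = grad^2 f:
  H = [[7, -4], [-4, 8]]
Verify stationarity: grad f(x*) = H x* + g = (0, 0).
Eigenvalues of H: 3.4689, 11.5311.
Both eigenvalues > 0, so H is positive definite -> x* is a strict local min.

min


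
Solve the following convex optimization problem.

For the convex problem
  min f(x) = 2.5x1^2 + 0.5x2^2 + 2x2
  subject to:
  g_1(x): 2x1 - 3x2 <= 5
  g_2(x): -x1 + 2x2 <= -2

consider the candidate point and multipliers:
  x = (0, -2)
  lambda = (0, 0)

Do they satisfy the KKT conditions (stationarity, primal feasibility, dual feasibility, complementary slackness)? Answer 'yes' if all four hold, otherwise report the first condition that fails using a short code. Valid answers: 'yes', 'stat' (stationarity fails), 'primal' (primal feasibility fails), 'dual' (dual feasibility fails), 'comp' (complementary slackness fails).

Gradient of f: grad f(x) = Q x + c = (0, 0)
Constraint values g_i(x) = a_i^T x - b_i:
  g_1((0, -2)) = 1
  g_2((0, -2)) = -2
Stationarity residual: grad f(x) + sum_i lambda_i a_i = (0, 0)
  -> stationarity OK
Primal feasibility (all g_i <= 0): FAILS
Dual feasibility (all lambda_i >= 0): OK
Complementary slackness (lambda_i * g_i(x) = 0 for all i): OK

Verdict: the first failing condition is primal_feasibility -> primal.

primal


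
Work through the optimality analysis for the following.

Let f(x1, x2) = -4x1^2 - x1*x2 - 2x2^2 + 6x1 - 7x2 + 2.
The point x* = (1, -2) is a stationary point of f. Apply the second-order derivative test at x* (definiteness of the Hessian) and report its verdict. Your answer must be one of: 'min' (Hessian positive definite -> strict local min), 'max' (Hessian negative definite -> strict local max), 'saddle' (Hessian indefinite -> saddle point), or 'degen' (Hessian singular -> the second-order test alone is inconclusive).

Compute the Hessian H = grad^2 f:
  H = [[-8, -1], [-1, -4]]
Verify stationarity: grad f(x*) = H x* + g = (0, 0).
Eigenvalues of H: -8.2361, -3.7639.
Both eigenvalues < 0, so H is negative definite -> x* is a strict local max.

max


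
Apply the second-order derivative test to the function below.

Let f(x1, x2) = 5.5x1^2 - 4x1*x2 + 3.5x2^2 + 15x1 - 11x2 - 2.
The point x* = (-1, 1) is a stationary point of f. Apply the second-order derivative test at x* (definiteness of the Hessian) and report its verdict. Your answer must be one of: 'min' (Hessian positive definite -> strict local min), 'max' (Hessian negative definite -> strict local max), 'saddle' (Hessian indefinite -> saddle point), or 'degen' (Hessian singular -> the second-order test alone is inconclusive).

Compute the Hessian H = grad^2 f:
  H = [[11, -4], [-4, 7]]
Verify stationarity: grad f(x*) = H x* + g = (0, 0).
Eigenvalues of H: 4.5279, 13.4721.
Both eigenvalues > 0, so H is positive definite -> x* is a strict local min.

min


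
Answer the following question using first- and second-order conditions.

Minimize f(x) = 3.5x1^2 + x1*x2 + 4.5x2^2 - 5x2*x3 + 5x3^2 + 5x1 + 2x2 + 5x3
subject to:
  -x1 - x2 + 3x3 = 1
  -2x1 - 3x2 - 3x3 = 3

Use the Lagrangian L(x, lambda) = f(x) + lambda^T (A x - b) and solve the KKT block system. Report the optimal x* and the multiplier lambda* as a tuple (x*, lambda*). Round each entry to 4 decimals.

Form the Lagrangian:
  L(x, lambda) = (1/2) x^T Q x + c^T x + lambda^T (A x - b)
Stationarity (grad_x L = 0): Q x + c + A^T lambda = 0.
Primal feasibility: A x = b.

This gives the KKT block system:
  [ Q   A^T ] [ x     ]   [-c ]
  [ A    0  ] [ lambda ] = [ b ]

Solving the linear system:
  x*      = (-0.8957, -0.3282, -0.0746)
  lambda* = (-1.8427, 0.1221)
  f(x*)   = -2.016

x* = (-0.8957, -0.3282, -0.0746), lambda* = (-1.8427, 0.1221)


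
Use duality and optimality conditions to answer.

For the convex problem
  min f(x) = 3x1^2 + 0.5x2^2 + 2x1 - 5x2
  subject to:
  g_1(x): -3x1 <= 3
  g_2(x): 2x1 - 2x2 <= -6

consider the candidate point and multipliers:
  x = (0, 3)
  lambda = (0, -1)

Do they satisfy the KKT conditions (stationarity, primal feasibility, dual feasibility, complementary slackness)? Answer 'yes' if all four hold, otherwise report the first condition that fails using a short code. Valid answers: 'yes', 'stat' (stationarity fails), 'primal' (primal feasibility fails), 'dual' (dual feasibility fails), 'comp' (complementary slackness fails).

Gradient of f: grad f(x) = Q x + c = (2, -2)
Constraint values g_i(x) = a_i^T x - b_i:
  g_1((0, 3)) = -3
  g_2((0, 3)) = 0
Stationarity residual: grad f(x) + sum_i lambda_i a_i = (0, 0)
  -> stationarity OK
Primal feasibility (all g_i <= 0): OK
Dual feasibility (all lambda_i >= 0): FAILS
Complementary slackness (lambda_i * g_i(x) = 0 for all i): OK

Verdict: the first failing condition is dual_feasibility -> dual.

dual


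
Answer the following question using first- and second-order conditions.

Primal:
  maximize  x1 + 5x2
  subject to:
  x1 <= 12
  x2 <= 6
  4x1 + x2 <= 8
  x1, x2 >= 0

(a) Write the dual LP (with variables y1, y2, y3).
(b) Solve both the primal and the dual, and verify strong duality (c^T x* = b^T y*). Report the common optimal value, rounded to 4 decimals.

The standard primal-dual pair for 'max c^T x s.t. A x <= b, x >= 0' is:
  Dual:  min b^T y  s.t.  A^T y >= c,  y >= 0.

So the dual LP is:
  minimize  12y1 + 6y2 + 8y3
  subject to:
    y1 + 4y3 >= 1
    y2 + y3 >= 5
    y1, y2, y3 >= 0

Solving the primal: x* = (0.5, 6).
  primal value c^T x* = 30.5.
Solving the dual: y* = (0, 4.75, 0.25).
  dual value b^T y* = 30.5.
Strong duality: c^T x* = b^T y*. Confirmed.

30.5


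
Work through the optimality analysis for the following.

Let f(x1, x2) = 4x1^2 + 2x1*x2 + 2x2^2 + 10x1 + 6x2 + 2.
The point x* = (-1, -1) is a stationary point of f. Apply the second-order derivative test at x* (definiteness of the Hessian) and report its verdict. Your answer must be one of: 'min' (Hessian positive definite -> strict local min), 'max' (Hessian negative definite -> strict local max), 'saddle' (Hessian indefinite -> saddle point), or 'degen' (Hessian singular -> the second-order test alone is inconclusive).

Compute the Hessian H = grad^2 f:
  H = [[8, 2], [2, 4]]
Verify stationarity: grad f(x*) = H x* + g = (0, 0).
Eigenvalues of H: 3.1716, 8.8284.
Both eigenvalues > 0, so H is positive definite -> x* is a strict local min.

min


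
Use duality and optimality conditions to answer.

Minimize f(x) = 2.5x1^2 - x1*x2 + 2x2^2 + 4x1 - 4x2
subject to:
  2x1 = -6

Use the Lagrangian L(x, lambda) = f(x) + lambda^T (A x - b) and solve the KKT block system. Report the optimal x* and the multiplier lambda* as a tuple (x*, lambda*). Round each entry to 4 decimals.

Form the Lagrangian:
  L(x, lambda) = (1/2) x^T Q x + c^T x + lambda^T (A x - b)
Stationarity (grad_x L = 0): Q x + c + A^T lambda = 0.
Primal feasibility: A x = b.

This gives the KKT block system:
  [ Q   A^T ] [ x     ]   [-c ]
  [ A    0  ] [ lambda ] = [ b ]

Solving the linear system:
  x*      = (-3, 0.25)
  lambda* = (5.625)
  f(x*)   = 10.375

x* = (-3, 0.25), lambda* = (5.625)


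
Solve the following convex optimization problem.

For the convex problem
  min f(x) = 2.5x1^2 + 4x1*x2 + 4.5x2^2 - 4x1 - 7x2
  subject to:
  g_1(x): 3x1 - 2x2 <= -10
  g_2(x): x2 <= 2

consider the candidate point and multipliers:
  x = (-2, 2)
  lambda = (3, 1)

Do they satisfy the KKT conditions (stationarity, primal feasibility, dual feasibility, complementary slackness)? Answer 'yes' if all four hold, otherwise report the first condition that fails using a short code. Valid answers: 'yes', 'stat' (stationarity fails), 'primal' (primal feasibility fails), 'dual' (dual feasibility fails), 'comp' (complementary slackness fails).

Gradient of f: grad f(x) = Q x + c = (-6, 3)
Constraint values g_i(x) = a_i^T x - b_i:
  g_1((-2, 2)) = 0
  g_2((-2, 2)) = 0
Stationarity residual: grad f(x) + sum_i lambda_i a_i = (3, -2)
  -> stationarity FAILS
Primal feasibility (all g_i <= 0): OK
Dual feasibility (all lambda_i >= 0): OK
Complementary slackness (lambda_i * g_i(x) = 0 for all i): OK

Verdict: the first failing condition is stationarity -> stat.

stat


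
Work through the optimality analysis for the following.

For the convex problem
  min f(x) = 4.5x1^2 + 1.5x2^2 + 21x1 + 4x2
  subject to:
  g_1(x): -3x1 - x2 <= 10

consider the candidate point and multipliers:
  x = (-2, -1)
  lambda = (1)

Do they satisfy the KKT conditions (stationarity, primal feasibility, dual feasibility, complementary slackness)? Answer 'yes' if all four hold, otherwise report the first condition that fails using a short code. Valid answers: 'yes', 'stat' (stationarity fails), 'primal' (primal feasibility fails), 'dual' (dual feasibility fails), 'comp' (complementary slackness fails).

Gradient of f: grad f(x) = Q x + c = (3, 1)
Constraint values g_i(x) = a_i^T x - b_i:
  g_1((-2, -1)) = -3
Stationarity residual: grad f(x) + sum_i lambda_i a_i = (0, 0)
  -> stationarity OK
Primal feasibility (all g_i <= 0): OK
Dual feasibility (all lambda_i >= 0): OK
Complementary slackness (lambda_i * g_i(x) = 0 for all i): FAILS

Verdict: the first failing condition is complementary_slackness -> comp.

comp


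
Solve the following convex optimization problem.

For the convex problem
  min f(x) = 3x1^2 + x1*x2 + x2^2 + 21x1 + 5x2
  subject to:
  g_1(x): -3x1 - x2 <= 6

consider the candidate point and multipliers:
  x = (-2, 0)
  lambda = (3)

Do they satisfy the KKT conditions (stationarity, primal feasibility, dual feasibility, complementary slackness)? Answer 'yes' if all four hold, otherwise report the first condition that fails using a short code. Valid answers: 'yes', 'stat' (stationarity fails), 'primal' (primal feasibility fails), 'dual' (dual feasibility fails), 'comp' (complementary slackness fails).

Gradient of f: grad f(x) = Q x + c = (9, 3)
Constraint values g_i(x) = a_i^T x - b_i:
  g_1((-2, 0)) = 0
Stationarity residual: grad f(x) + sum_i lambda_i a_i = (0, 0)
  -> stationarity OK
Primal feasibility (all g_i <= 0): OK
Dual feasibility (all lambda_i >= 0): OK
Complementary slackness (lambda_i * g_i(x) = 0 for all i): OK

Verdict: yes, KKT holds.

yes


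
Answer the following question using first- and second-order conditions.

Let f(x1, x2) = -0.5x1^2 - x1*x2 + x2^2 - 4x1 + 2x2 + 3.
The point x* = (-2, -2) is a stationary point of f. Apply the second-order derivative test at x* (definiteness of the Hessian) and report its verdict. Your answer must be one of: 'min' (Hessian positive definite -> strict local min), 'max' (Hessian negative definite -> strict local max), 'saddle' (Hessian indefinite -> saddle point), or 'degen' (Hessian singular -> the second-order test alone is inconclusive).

Compute the Hessian H = grad^2 f:
  H = [[-1, -1], [-1, 2]]
Verify stationarity: grad f(x*) = H x* + g = (0, 0).
Eigenvalues of H: -1.3028, 2.3028.
Eigenvalues have mixed signs, so H is indefinite -> x* is a saddle point.

saddle


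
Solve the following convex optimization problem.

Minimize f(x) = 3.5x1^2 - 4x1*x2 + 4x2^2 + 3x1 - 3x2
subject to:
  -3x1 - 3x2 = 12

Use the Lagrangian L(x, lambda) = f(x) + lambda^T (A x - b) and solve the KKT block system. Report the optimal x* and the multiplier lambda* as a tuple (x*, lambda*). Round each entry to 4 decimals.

Form the Lagrangian:
  L(x, lambda) = (1/2) x^T Q x + c^T x + lambda^T (A x - b)
Stationarity (grad_x L = 0): Q x + c + A^T lambda = 0.
Primal feasibility: A x = b.

This gives the KKT block system:
  [ Q   A^T ] [ x     ]   [-c ]
  [ A    0  ] [ lambda ] = [ b ]

Solving the linear system:
  x*      = (-2.3478, -1.6522)
  lambda* = (-2.2754)
  f(x*)   = 12.6087

x* = (-2.3478, -1.6522), lambda* = (-2.2754)


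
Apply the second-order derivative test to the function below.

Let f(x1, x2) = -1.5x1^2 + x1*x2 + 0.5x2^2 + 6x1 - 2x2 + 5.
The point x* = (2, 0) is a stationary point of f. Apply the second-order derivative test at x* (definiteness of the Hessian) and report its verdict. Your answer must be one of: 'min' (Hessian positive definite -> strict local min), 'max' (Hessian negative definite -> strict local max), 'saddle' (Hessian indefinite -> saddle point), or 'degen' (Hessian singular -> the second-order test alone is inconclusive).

Compute the Hessian H = grad^2 f:
  H = [[-3, 1], [1, 1]]
Verify stationarity: grad f(x*) = H x* + g = (0, 0).
Eigenvalues of H: -3.2361, 1.2361.
Eigenvalues have mixed signs, so H is indefinite -> x* is a saddle point.

saddle


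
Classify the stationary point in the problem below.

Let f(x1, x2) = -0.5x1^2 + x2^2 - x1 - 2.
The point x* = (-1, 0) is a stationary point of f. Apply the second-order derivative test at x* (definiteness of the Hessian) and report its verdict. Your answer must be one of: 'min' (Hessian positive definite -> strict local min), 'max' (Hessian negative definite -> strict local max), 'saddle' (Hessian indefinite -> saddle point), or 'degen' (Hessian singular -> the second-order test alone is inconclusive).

Compute the Hessian H = grad^2 f:
  H = [[-1, 0], [0, 2]]
Verify stationarity: grad f(x*) = H x* + g = (0, 0).
Eigenvalues of H: -1, 2.
Eigenvalues have mixed signs, so H is indefinite -> x* is a saddle point.

saddle


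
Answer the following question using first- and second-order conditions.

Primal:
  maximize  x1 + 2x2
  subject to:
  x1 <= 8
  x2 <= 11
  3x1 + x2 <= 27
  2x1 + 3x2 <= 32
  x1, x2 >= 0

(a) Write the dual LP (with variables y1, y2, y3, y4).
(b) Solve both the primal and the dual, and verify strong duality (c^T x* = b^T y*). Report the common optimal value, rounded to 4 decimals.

The standard primal-dual pair for 'max c^T x s.t. A x <= b, x >= 0' is:
  Dual:  min b^T y  s.t.  A^T y >= c,  y >= 0.

So the dual LP is:
  minimize  8y1 + 11y2 + 27y3 + 32y4
  subject to:
    y1 + 3y3 + 2y4 >= 1
    y2 + y3 + 3y4 >= 2
    y1, y2, y3, y4 >= 0

Solving the primal: x* = (0, 10.6667).
  primal value c^T x* = 21.3333.
Solving the dual: y* = (0, 0, 0, 0.6667).
  dual value b^T y* = 21.3333.
Strong duality: c^T x* = b^T y*. Confirmed.

21.3333


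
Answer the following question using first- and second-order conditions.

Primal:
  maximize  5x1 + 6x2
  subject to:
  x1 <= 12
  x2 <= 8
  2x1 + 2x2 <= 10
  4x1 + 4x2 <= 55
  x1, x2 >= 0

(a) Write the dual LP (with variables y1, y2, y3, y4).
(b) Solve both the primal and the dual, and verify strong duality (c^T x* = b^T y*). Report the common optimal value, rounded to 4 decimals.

The standard primal-dual pair for 'max c^T x s.t. A x <= b, x >= 0' is:
  Dual:  min b^T y  s.t.  A^T y >= c,  y >= 0.

So the dual LP is:
  minimize  12y1 + 8y2 + 10y3 + 55y4
  subject to:
    y1 + 2y3 + 4y4 >= 5
    y2 + 2y3 + 4y4 >= 6
    y1, y2, y3, y4 >= 0

Solving the primal: x* = (0, 5).
  primal value c^T x* = 30.
Solving the dual: y* = (0, 0, 3, 0).
  dual value b^T y* = 30.
Strong duality: c^T x* = b^T y*. Confirmed.

30


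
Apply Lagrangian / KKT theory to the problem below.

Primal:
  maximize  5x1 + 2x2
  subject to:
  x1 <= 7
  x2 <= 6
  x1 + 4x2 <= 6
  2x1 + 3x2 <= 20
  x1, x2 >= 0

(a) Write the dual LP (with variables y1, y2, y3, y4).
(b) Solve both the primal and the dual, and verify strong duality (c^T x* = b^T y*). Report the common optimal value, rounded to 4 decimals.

The standard primal-dual pair for 'max c^T x s.t. A x <= b, x >= 0' is:
  Dual:  min b^T y  s.t.  A^T y >= c,  y >= 0.

So the dual LP is:
  minimize  7y1 + 6y2 + 6y3 + 20y4
  subject to:
    y1 + y3 + 2y4 >= 5
    y2 + 4y3 + 3y4 >= 2
    y1, y2, y3, y4 >= 0

Solving the primal: x* = (6, 0).
  primal value c^T x* = 30.
Solving the dual: y* = (0, 0, 5, 0).
  dual value b^T y* = 30.
Strong duality: c^T x* = b^T y*. Confirmed.

30


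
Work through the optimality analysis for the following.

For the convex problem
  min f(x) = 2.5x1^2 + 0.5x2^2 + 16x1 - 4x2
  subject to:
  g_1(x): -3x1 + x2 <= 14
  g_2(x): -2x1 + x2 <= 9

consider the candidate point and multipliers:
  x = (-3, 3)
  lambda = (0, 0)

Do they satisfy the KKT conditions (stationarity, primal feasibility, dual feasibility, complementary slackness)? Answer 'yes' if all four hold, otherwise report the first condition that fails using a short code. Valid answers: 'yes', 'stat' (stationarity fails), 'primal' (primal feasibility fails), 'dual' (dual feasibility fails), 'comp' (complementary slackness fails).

Gradient of f: grad f(x) = Q x + c = (1, -1)
Constraint values g_i(x) = a_i^T x - b_i:
  g_1((-3, 3)) = -2
  g_2((-3, 3)) = 0
Stationarity residual: grad f(x) + sum_i lambda_i a_i = (1, -1)
  -> stationarity FAILS
Primal feasibility (all g_i <= 0): OK
Dual feasibility (all lambda_i >= 0): OK
Complementary slackness (lambda_i * g_i(x) = 0 for all i): OK

Verdict: the first failing condition is stationarity -> stat.

stat


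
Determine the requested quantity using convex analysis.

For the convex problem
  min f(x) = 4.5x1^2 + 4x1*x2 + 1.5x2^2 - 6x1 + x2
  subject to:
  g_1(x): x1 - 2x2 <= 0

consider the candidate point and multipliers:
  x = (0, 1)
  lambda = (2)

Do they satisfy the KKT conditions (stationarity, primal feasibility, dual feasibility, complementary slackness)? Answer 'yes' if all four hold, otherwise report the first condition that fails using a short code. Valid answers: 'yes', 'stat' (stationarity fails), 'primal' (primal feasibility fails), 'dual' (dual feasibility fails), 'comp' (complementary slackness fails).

Gradient of f: grad f(x) = Q x + c = (-2, 4)
Constraint values g_i(x) = a_i^T x - b_i:
  g_1((0, 1)) = -2
Stationarity residual: grad f(x) + sum_i lambda_i a_i = (0, 0)
  -> stationarity OK
Primal feasibility (all g_i <= 0): OK
Dual feasibility (all lambda_i >= 0): OK
Complementary slackness (lambda_i * g_i(x) = 0 for all i): FAILS

Verdict: the first failing condition is complementary_slackness -> comp.

comp


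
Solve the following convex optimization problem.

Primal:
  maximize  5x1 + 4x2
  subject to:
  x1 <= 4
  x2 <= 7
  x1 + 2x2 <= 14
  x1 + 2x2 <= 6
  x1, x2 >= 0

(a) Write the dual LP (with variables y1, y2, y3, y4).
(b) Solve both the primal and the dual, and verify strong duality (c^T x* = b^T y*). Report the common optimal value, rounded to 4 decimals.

The standard primal-dual pair for 'max c^T x s.t. A x <= b, x >= 0' is:
  Dual:  min b^T y  s.t.  A^T y >= c,  y >= 0.

So the dual LP is:
  minimize  4y1 + 7y2 + 14y3 + 6y4
  subject to:
    y1 + y3 + y4 >= 5
    y2 + 2y3 + 2y4 >= 4
    y1, y2, y3, y4 >= 0

Solving the primal: x* = (4, 1).
  primal value c^T x* = 24.
Solving the dual: y* = (3, 0, 0, 2).
  dual value b^T y* = 24.
Strong duality: c^T x* = b^T y*. Confirmed.

24


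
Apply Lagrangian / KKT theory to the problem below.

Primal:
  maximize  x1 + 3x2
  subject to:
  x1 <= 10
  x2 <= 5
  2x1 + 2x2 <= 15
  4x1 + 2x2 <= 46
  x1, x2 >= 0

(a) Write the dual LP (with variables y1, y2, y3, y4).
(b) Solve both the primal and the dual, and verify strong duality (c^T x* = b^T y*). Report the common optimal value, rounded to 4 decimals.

The standard primal-dual pair for 'max c^T x s.t. A x <= b, x >= 0' is:
  Dual:  min b^T y  s.t.  A^T y >= c,  y >= 0.

So the dual LP is:
  minimize  10y1 + 5y2 + 15y3 + 46y4
  subject to:
    y1 + 2y3 + 4y4 >= 1
    y2 + 2y3 + 2y4 >= 3
    y1, y2, y3, y4 >= 0

Solving the primal: x* = (2.5, 5).
  primal value c^T x* = 17.5.
Solving the dual: y* = (0, 2, 0.5, 0).
  dual value b^T y* = 17.5.
Strong duality: c^T x* = b^T y*. Confirmed.

17.5


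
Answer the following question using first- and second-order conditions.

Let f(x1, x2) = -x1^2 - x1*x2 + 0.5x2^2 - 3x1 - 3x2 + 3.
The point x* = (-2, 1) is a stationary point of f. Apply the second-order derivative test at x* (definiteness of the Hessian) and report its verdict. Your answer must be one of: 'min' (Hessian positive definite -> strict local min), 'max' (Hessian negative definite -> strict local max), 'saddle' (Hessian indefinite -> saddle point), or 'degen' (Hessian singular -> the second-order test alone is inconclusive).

Compute the Hessian H = grad^2 f:
  H = [[-2, -1], [-1, 1]]
Verify stationarity: grad f(x*) = H x* + g = (0, 0).
Eigenvalues of H: -2.3028, 1.3028.
Eigenvalues have mixed signs, so H is indefinite -> x* is a saddle point.

saddle


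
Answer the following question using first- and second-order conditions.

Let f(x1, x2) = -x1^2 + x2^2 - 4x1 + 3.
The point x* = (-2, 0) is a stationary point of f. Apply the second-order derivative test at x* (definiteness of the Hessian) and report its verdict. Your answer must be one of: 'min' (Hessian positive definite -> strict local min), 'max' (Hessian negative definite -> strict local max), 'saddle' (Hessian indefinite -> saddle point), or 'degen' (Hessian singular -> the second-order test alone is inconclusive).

Compute the Hessian H = grad^2 f:
  H = [[-2, 0], [0, 2]]
Verify stationarity: grad f(x*) = H x* + g = (0, 0).
Eigenvalues of H: -2, 2.
Eigenvalues have mixed signs, so H is indefinite -> x* is a saddle point.

saddle


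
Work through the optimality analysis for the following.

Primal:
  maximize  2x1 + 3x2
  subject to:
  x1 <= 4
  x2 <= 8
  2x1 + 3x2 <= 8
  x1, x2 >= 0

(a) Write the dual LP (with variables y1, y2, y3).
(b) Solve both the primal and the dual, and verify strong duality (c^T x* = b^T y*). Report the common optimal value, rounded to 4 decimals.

The standard primal-dual pair for 'max c^T x s.t. A x <= b, x >= 0' is:
  Dual:  min b^T y  s.t.  A^T y >= c,  y >= 0.

So the dual LP is:
  minimize  4y1 + 8y2 + 8y3
  subject to:
    y1 + 2y3 >= 2
    y2 + 3y3 >= 3
    y1, y2, y3 >= 0

Solving the primal: x* = (0, 2.6667).
  primal value c^T x* = 8.
Solving the dual: y* = (0, 0, 1).
  dual value b^T y* = 8.
Strong duality: c^T x* = b^T y*. Confirmed.

8


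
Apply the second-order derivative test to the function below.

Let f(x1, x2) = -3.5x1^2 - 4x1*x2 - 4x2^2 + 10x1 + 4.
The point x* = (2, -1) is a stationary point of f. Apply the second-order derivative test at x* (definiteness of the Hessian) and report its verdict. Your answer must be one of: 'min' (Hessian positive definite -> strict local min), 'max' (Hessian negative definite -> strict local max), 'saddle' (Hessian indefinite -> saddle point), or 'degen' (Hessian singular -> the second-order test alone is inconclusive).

Compute the Hessian H = grad^2 f:
  H = [[-7, -4], [-4, -8]]
Verify stationarity: grad f(x*) = H x* + g = (0, 0).
Eigenvalues of H: -11.5311, -3.4689.
Both eigenvalues < 0, so H is negative definite -> x* is a strict local max.

max


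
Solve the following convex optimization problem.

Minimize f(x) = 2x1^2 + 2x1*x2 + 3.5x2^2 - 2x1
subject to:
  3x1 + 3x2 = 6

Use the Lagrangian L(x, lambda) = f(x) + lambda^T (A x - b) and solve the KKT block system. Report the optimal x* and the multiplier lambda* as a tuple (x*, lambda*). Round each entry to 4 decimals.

Form the Lagrangian:
  L(x, lambda) = (1/2) x^T Q x + c^T x + lambda^T (A x - b)
Stationarity (grad_x L = 0): Q x + c + A^T lambda = 0.
Primal feasibility: A x = b.

This gives the KKT block system:
  [ Q   A^T ] [ x     ]   [-c ]
  [ A    0  ] [ lambda ] = [ b ]

Solving the linear system:
  x*      = (1.7143, 0.2857)
  lambda* = (-1.8095)
  f(x*)   = 3.7143

x* = (1.7143, 0.2857), lambda* = (-1.8095)


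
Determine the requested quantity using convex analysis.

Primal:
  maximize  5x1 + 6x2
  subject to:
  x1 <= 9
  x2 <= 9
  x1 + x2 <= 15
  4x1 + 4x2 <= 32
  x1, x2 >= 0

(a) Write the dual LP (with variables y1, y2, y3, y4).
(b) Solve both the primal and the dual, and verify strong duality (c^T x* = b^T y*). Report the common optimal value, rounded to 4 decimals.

The standard primal-dual pair for 'max c^T x s.t. A x <= b, x >= 0' is:
  Dual:  min b^T y  s.t.  A^T y >= c,  y >= 0.

So the dual LP is:
  minimize  9y1 + 9y2 + 15y3 + 32y4
  subject to:
    y1 + y3 + 4y4 >= 5
    y2 + y3 + 4y4 >= 6
    y1, y2, y3, y4 >= 0

Solving the primal: x* = (0, 8).
  primal value c^T x* = 48.
Solving the dual: y* = (0, 0, 0, 1.5).
  dual value b^T y* = 48.
Strong duality: c^T x* = b^T y*. Confirmed.

48


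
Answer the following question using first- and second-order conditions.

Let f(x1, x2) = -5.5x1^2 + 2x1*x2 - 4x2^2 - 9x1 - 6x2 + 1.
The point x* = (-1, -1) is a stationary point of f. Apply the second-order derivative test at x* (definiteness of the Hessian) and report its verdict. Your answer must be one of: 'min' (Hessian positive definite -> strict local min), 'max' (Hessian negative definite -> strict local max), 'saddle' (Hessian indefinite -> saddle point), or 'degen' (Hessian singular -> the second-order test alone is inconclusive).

Compute the Hessian H = grad^2 f:
  H = [[-11, 2], [2, -8]]
Verify stationarity: grad f(x*) = H x* + g = (0, 0).
Eigenvalues of H: -12, -7.
Both eigenvalues < 0, so H is negative definite -> x* is a strict local max.

max


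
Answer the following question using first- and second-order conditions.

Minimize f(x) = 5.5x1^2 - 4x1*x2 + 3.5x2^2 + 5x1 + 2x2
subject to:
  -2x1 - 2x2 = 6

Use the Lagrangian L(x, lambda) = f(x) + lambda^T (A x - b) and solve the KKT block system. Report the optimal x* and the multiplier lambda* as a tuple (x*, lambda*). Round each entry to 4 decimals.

Form the Lagrangian:
  L(x, lambda) = (1/2) x^T Q x + c^T x + lambda^T (A x - b)
Stationarity (grad_x L = 0): Q x + c + A^T lambda = 0.
Primal feasibility: A x = b.

This gives the KKT block system:
  [ Q   A^T ] [ x     ]   [-c ]
  [ A    0  ] [ lambda ] = [ b ]

Solving the linear system:
  x*      = (-1.3846, -1.6154)
  lambda* = (-1.8846)
  f(x*)   = 0.5769

x* = (-1.3846, -1.6154), lambda* = (-1.8846)


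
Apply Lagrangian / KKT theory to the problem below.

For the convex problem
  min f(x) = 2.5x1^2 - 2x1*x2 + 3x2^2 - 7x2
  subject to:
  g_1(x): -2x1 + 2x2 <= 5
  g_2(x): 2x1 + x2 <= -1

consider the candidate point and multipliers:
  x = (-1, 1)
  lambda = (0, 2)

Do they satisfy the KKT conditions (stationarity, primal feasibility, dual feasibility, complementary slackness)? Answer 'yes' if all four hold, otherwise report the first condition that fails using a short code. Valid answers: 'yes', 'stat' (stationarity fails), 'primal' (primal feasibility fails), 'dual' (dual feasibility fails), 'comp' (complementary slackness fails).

Gradient of f: grad f(x) = Q x + c = (-7, 1)
Constraint values g_i(x) = a_i^T x - b_i:
  g_1((-1, 1)) = -1
  g_2((-1, 1)) = 0
Stationarity residual: grad f(x) + sum_i lambda_i a_i = (-3, 3)
  -> stationarity FAILS
Primal feasibility (all g_i <= 0): OK
Dual feasibility (all lambda_i >= 0): OK
Complementary slackness (lambda_i * g_i(x) = 0 for all i): OK

Verdict: the first failing condition is stationarity -> stat.

stat


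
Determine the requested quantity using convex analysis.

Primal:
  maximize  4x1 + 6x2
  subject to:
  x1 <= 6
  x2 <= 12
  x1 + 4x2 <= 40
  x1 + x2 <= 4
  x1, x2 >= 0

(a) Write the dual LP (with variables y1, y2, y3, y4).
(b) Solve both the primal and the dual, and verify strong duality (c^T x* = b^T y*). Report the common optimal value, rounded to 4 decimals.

The standard primal-dual pair for 'max c^T x s.t. A x <= b, x >= 0' is:
  Dual:  min b^T y  s.t.  A^T y >= c,  y >= 0.

So the dual LP is:
  minimize  6y1 + 12y2 + 40y3 + 4y4
  subject to:
    y1 + y3 + y4 >= 4
    y2 + 4y3 + y4 >= 6
    y1, y2, y3, y4 >= 0

Solving the primal: x* = (0, 4).
  primal value c^T x* = 24.
Solving the dual: y* = (0, 0, 0, 6).
  dual value b^T y* = 24.
Strong duality: c^T x* = b^T y*. Confirmed.

24


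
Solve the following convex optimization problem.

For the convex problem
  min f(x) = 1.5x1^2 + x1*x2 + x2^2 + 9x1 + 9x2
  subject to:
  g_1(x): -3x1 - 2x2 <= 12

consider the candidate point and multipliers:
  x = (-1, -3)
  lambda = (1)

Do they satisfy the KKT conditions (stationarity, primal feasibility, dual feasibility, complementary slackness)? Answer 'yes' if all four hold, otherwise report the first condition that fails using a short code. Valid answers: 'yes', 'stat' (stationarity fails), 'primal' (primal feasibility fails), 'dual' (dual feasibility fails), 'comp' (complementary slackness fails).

Gradient of f: grad f(x) = Q x + c = (3, 2)
Constraint values g_i(x) = a_i^T x - b_i:
  g_1((-1, -3)) = -3
Stationarity residual: grad f(x) + sum_i lambda_i a_i = (0, 0)
  -> stationarity OK
Primal feasibility (all g_i <= 0): OK
Dual feasibility (all lambda_i >= 0): OK
Complementary slackness (lambda_i * g_i(x) = 0 for all i): FAILS

Verdict: the first failing condition is complementary_slackness -> comp.

comp


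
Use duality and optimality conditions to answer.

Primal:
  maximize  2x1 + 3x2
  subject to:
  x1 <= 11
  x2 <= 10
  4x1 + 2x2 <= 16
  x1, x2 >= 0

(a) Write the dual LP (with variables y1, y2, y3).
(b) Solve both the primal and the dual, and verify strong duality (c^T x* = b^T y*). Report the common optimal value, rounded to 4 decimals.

The standard primal-dual pair for 'max c^T x s.t. A x <= b, x >= 0' is:
  Dual:  min b^T y  s.t.  A^T y >= c,  y >= 0.

So the dual LP is:
  minimize  11y1 + 10y2 + 16y3
  subject to:
    y1 + 4y3 >= 2
    y2 + 2y3 >= 3
    y1, y2, y3 >= 0

Solving the primal: x* = (0, 8).
  primal value c^T x* = 24.
Solving the dual: y* = (0, 0, 1.5).
  dual value b^T y* = 24.
Strong duality: c^T x* = b^T y*. Confirmed.

24


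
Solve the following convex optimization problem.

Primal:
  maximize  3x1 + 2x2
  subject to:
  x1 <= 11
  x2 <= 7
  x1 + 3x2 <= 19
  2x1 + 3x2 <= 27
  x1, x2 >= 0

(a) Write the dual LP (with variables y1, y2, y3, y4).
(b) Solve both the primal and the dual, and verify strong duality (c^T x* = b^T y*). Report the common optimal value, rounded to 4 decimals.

The standard primal-dual pair for 'max c^T x s.t. A x <= b, x >= 0' is:
  Dual:  min b^T y  s.t.  A^T y >= c,  y >= 0.

So the dual LP is:
  minimize  11y1 + 7y2 + 19y3 + 27y4
  subject to:
    y1 + y3 + 2y4 >= 3
    y2 + 3y3 + 3y4 >= 2
    y1, y2, y3, y4 >= 0

Solving the primal: x* = (11, 1.6667).
  primal value c^T x* = 36.3333.
Solving the dual: y* = (1.6667, 0, 0, 0.6667).
  dual value b^T y* = 36.3333.
Strong duality: c^T x* = b^T y*. Confirmed.

36.3333
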